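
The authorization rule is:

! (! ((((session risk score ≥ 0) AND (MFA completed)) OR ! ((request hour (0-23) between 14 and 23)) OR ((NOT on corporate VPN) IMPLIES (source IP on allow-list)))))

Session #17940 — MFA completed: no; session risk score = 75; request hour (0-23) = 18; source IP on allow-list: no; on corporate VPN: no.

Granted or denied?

Atomic conditions:
  session risk score ≥ 0: 75 ≥ 0 is true
  MFA completed: no → false
  request hour (0-23) between 14 and 23: 18 in [14, 23] is true
  NOT on corporate VPN: no → true
  source IP on allow-list: no → false
Combine:
[1.1.1] true AND false = false
[1.1.2] NOT true = false
[1.1.3] true → false = false
[1.1] false OR false OR false = false
[1] NOT false = true
[root] NOT true = false
Overall: false → denied

Denied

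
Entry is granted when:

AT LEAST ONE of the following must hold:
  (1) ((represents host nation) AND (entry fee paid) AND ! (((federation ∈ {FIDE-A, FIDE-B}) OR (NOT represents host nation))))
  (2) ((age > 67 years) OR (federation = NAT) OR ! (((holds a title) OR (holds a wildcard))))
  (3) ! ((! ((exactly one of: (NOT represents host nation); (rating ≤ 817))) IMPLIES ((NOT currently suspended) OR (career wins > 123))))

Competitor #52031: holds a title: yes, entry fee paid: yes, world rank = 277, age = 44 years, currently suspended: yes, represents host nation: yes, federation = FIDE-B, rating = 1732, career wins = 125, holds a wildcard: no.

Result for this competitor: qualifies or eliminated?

Atomic conditions:
  represents host nation: yes → true
  entry fee paid: yes → true
  federation ∈ {FIDE-A, FIDE-B}: FIDE-B is in the set → true
  NOT represents host nation: yes → false
  age > 67 years: 44 > 67 is false
  federation = NAT: FIDE-B == NAT is false
  holds a title: yes → true
  holds a wildcard: no → false
  rating ≤ 817: 1732 ≤ 817 is false
  NOT currently suspended: yes → false
  career wins > 123: 125 > 123 is true
Combine:
[1.3.1] true OR false = true
[1.3] NOT true = false
[1] true AND true AND false = false
[2.3.1] true OR false = true
[2.3] NOT true = false
[2] false OR false OR false = false
[3.1.1.1] exactly-one(false, false) = false
[3.1.1] NOT false = true
[3.1.2] false OR true = true
[3.1] true → true = true
[3] NOT true = false
[root] false OR false OR false = false
Overall: false → eliminated

Eliminated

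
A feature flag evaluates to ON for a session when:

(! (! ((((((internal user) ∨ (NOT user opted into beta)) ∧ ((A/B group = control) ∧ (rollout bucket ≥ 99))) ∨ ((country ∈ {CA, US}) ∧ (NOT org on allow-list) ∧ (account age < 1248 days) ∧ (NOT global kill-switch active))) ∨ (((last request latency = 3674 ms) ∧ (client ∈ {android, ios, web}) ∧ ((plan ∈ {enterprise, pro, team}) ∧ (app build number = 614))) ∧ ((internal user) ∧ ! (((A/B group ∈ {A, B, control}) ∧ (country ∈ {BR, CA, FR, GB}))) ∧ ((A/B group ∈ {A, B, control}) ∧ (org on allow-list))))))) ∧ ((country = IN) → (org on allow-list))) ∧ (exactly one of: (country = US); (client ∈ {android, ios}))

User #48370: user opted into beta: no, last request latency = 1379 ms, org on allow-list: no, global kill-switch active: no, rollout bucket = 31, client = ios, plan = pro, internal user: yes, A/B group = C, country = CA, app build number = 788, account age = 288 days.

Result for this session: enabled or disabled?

Atomic conditions:
  internal user: yes → true
  NOT user opted into beta: no → true
  A/B group = control: C == control is false
  rollout bucket ≥ 99: 31 ≥ 99 is false
  country ∈ {CA, US}: CA is in the set → true
  NOT org on allow-list: no → true
  account age < 1248 days: 288 < 1248 is true
  NOT global kill-switch active: no → true
  last request latency = 3674 ms: 1379 == 3674 is false
  client ∈ {android, ios, web}: ios is in the set → true
  plan ∈ {enterprise, pro, team}: pro is in the set → true
  app build number = 614: 788 == 614 is false
  A/B group ∈ {A, B, control}: C is not in the set → false
  country ∈ {BR, CA, FR, GB}: CA is in the set → true
  org on allow-list: no → false
  country = IN: CA == IN is false
  country = US: CA == US is false
  client ∈ {android, ios}: ios is in the set → true
Combine:
[1.1.1.1.1.1.1] true OR true = true
[1.1.1.1.1.1.2] false AND false = false
[1.1.1.1.1.1] true AND false = false
[1.1.1.1.1.2] true AND true AND true AND true = true
[1.1.1.1.1] false OR true = true
[1.1.1.1.2.1.3] true AND false = false
[1.1.1.1.2.1] false AND true AND false = false
[1.1.1.1.2.2.2.1] false AND true = false
[1.1.1.1.2.2.2] NOT false = true
[1.1.1.1.2.2.3] false AND false = false
[1.1.1.1.2.2] true AND true AND false = false
[1.1.1.1.2] false AND false = false
[1.1.1.1] true OR false = true
[1.1.1] NOT true = false
[1.1] NOT false = true
[1.2] false → false (antecedent false ⇒ implication holds) = true
[1] true AND true = true
[2] exactly-one(false, true) = true
[root] true AND true = true
Overall: true → enabled

Enabled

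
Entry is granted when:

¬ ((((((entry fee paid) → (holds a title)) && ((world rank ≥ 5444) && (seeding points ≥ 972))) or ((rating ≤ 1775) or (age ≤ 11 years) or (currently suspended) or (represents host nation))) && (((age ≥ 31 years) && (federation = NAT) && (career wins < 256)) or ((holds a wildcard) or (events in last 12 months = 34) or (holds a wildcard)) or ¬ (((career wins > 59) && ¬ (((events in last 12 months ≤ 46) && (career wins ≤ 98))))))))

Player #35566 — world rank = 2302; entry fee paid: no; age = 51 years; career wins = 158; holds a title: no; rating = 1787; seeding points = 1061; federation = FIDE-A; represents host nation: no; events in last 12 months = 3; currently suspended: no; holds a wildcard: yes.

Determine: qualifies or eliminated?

Atomic conditions:
  entry fee paid: no → false
  holds a title: no → false
  world rank ≥ 5444: 2302 ≥ 5444 is false
  seeding points ≥ 972: 1061 ≥ 972 is true
  rating ≤ 1775: 1787 ≤ 1775 is false
  age ≤ 11 years: 51 ≤ 11 is false
  currently suspended: no → false
  represents host nation: no → false
  age ≥ 31 years: 51 ≥ 31 is true
  federation = NAT: FIDE-A == NAT is false
  career wins < 256: 158 < 256 is true
  holds a wildcard: yes → true
  events in last 12 months = 34: 3 == 34 is false
  career wins > 59: 158 > 59 is true
  events in last 12 months ≤ 46: 3 ≤ 46 is true
  career wins ≤ 98: 158 ≤ 98 is false
Combine:
[1.1.1.1] false → false (antecedent false ⇒ implication holds) = true
[1.1.1.2] false AND true = false
[1.1.1] true AND false = false
[1.1.2] false OR false OR false OR false = false
[1.1] false OR false = false
[1.2.1] true AND false AND true = false
[1.2.2] true OR false OR true = true
[1.2.3.1.2.1] true AND false = false
[1.2.3.1.2] NOT false = true
[1.2.3.1] true AND true = true
[1.2.3] NOT true = false
[1.2] false OR true OR false = true
[1] false AND true = false
[root] NOT false = true
Overall: true → qualifies

Qualifies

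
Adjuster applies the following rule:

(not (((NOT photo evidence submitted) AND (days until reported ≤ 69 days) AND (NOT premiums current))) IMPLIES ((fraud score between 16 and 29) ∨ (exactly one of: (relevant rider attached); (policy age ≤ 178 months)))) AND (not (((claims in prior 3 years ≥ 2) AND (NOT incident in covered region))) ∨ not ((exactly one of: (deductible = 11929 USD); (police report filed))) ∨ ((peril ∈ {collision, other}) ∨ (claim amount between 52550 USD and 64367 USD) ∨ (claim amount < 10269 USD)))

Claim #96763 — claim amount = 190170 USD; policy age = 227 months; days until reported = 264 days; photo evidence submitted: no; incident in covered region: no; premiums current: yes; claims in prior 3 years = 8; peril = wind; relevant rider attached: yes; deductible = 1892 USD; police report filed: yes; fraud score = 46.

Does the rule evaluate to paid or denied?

Atomic conditions:
  NOT photo evidence submitted: no → true
  days until reported ≤ 69 days: 264 ≤ 69 is false
  NOT premiums current: yes → false
  fraud score between 16 and 29: 46 in [16, 29] is false
  relevant rider attached: yes → true
  policy age ≤ 178 months: 227 ≤ 178 is false
  claims in prior 3 years ≥ 2: 8 ≥ 2 is true
  NOT incident in covered region: no → true
  deductible = 11929 USD: 1892 == 11929 is false
  police report filed: yes → true
  peril ∈ {collision, other}: wind is not in the set → false
  claim amount between 52550 USD and 64367 USD: 190170 in [52550, 64367] is false
  claim amount < 10269 USD: 190170 < 10269 is false
Combine:
[1.1.1] true AND false AND false = false
[1.1] NOT false = true
[1.2.2] exactly-one(true, false) = true
[1.2] false OR true = true
[1] true → true = true
[2.1.1] true AND true = true
[2.1] NOT true = false
[2.2.1] exactly-one(false, true) = true
[2.2] NOT true = false
[2.3] false OR false OR false = false
[2] false OR false OR false = false
[root] true AND false = false
Overall: false → denied

Denied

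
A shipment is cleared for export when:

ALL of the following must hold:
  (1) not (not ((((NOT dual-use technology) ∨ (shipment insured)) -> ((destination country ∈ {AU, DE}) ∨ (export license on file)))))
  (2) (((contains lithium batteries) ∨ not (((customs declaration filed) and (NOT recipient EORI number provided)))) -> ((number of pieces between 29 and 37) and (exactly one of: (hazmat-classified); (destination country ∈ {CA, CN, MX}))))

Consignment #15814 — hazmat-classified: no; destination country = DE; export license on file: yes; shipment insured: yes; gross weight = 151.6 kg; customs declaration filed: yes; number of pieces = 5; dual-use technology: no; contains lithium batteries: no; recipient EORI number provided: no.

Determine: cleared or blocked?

Cleared

Atomic conditions:
  NOT dual-use technology: no → true
  shipment insured: yes → true
  destination country ∈ {AU, DE}: DE is in the set → true
  export license on file: yes → true
  contains lithium batteries: no → false
  customs declaration filed: yes → true
  NOT recipient EORI number provided: no → true
  number of pieces between 29 and 37: 5 in [29, 37] is false
  hazmat-classified: no → false
  destination country ∈ {CA, CN, MX}: DE is not in the set → false
Combine:
[1.1.1.1] true OR true = true
[1.1.1.2] true OR true = true
[1.1.1] true → true = true
[1.1] NOT true = false
[1] NOT false = true
[2.1.2.1] true AND true = true
[2.1.2] NOT true = false
[2.1] false OR false = false
[2.2.2] exactly-one(false, false) = false
[2.2] false AND false = false
[2] false → false (antecedent false ⇒ implication holds) = true
[root] true AND true = true
Overall: true → cleared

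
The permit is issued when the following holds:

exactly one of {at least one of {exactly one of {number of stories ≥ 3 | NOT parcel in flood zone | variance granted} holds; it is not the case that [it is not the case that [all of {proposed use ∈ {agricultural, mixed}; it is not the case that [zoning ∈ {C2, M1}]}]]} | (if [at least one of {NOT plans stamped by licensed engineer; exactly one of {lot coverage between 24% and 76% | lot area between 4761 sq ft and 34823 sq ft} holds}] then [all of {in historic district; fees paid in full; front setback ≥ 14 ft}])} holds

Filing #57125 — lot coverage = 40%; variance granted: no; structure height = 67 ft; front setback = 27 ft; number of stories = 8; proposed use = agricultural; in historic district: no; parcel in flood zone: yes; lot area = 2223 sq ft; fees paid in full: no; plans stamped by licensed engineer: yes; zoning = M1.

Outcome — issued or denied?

Atomic conditions:
  number of stories ≥ 3: 8 ≥ 3 is true
  NOT parcel in flood zone: yes → false
  variance granted: no → false
  proposed use ∈ {agricultural, mixed}: agricultural is in the set → true
  zoning ∈ {C2, M1}: M1 is in the set → true
  NOT plans stamped by licensed engineer: yes → false
  lot coverage between 24% and 76%: 40 in [24, 76] is true
  lot area between 4761 sq ft and 34823 sq ft: 2223 in [4761, 34823] is false
  in historic district: no → false
  fees paid in full: no → false
  front setback ≥ 14 ft: 27 ≥ 14 is true
Combine:
[1.1] exactly-one(true, false, false) = true
[1.2.1.1.2] NOT true = false
[1.2.1.1] true AND false = false
[1.2.1] NOT false = true
[1.2] NOT true = false
[1] true OR false = true
[2.1.2] exactly-one(true, false) = true
[2.1] false OR true = true
[2.2] false AND false AND true = false
[2] true → false = false
[root] exactly-one(true, false) = true
Overall: true → issued

Issued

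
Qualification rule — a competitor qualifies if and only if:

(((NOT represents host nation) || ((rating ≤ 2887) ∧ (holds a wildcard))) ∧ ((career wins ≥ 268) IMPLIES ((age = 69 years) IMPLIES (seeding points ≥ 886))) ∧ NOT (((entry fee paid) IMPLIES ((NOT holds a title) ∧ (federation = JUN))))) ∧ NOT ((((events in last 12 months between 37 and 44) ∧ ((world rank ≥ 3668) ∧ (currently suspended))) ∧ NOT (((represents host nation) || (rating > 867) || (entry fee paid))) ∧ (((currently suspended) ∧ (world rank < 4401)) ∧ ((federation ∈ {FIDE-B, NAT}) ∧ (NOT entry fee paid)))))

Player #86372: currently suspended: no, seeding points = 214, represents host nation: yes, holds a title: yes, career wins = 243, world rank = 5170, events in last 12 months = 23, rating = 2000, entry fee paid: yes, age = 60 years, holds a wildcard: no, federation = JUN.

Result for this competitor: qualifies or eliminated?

Eliminated

Atomic conditions:
  NOT represents host nation: yes → false
  rating ≤ 2887: 2000 ≤ 2887 is true
  holds a wildcard: no → false
  career wins ≥ 268: 243 ≥ 268 is false
  age = 69 years: 60 == 69 is false
  seeding points ≥ 886: 214 ≥ 886 is false
  entry fee paid: yes → true
  NOT holds a title: yes → false
  federation = JUN: JUN == JUN is true
  events in last 12 months between 37 and 44: 23 in [37, 44] is false
  world rank ≥ 3668: 5170 ≥ 3668 is true
  currently suspended: no → false
  represents host nation: yes → true
  rating > 867: 2000 > 867 is true
  world rank < 4401: 5170 < 4401 is false
  federation ∈ {FIDE-B, NAT}: JUN is not in the set → false
  NOT entry fee paid: yes → false
Combine:
[1.1.2] true AND false = false
[1.1] false OR false = false
[1.2.2] false → false (antecedent false ⇒ implication holds) = true
[1.2] false → true (antecedent false ⇒ implication holds) = true
[1.3.1.2] false AND true = false
[1.3.1] true → false = false
[1.3] NOT false = true
[1] false AND true AND true = false
[2.1.1.2] true AND false = false
[2.1.1] false AND false = false
[2.1.2.1] true OR true OR true = true
[2.1.2] NOT true = false
[2.1.3.1] false AND false = false
[2.1.3.2] false AND false = false
[2.1.3] false AND false = false
[2.1] false AND false AND false = false
[2] NOT false = true
[root] false AND true = false
Overall: false → eliminated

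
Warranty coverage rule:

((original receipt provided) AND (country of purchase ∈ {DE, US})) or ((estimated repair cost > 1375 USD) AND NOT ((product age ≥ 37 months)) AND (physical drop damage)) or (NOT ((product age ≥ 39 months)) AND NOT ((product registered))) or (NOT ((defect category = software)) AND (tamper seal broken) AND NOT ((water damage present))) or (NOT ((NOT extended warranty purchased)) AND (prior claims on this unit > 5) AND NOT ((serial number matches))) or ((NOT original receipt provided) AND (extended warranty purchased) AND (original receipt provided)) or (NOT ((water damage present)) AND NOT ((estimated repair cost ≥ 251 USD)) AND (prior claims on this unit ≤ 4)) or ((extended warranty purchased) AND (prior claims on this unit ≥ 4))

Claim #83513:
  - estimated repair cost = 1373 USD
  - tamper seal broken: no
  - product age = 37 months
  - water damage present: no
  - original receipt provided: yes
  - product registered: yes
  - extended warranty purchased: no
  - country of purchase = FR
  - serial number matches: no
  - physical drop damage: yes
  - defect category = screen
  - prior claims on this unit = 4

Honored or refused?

Refused

Atomic conditions:
  original receipt provided: yes → true
  country of purchase ∈ {DE, US}: FR is not in the set → false
  estimated repair cost > 1375 USD: 1373 > 1375 is false
  product age ≥ 37 months: 37 ≥ 37 is true
  physical drop damage: yes → true
  product age ≥ 39 months: 37 ≥ 39 is false
  product registered: yes → true
  defect category = software: screen == software is false
  tamper seal broken: no → false
  water damage present: no → false
  NOT extended warranty purchased: no → true
  prior claims on this unit > 5: 4 > 5 is false
  serial number matches: no → false
  NOT original receipt provided: yes → false
  extended warranty purchased: no → false
  estimated repair cost ≥ 251 USD: 1373 ≥ 251 is true
  prior claims on this unit ≤ 4: 4 ≤ 4 is true
  prior claims on this unit ≥ 4: 4 ≥ 4 is true
Combine:
[1] true AND false = false
[2.2] NOT true = false
[2] false AND false AND true = false
[3.1] NOT false = true
[3.2] NOT true = false
[3] true AND false = false
[4.1] NOT false = true
[4.3] NOT false = true
[4] true AND false AND true = false
[5.1] NOT true = false
[5.3] NOT false = true
[5] false AND false AND true = false
[6] false AND false AND true = false
[7.1] NOT false = true
[7.2] NOT true = false
[7] true AND false AND true = false
[8] false AND true = false
[root] false OR false OR false OR false OR false OR false OR false OR false = false
Overall: false → refused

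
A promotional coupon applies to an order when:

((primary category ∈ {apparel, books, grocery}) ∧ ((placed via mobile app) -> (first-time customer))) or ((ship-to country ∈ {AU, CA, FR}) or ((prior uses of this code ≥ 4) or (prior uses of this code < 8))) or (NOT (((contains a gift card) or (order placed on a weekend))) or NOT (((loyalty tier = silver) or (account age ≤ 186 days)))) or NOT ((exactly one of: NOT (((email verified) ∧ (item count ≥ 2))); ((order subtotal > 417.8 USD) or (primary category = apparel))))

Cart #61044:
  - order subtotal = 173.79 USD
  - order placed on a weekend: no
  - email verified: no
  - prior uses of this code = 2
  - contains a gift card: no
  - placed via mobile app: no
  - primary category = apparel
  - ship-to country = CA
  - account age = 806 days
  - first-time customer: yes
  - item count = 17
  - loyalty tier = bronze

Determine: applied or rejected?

Applied

Atomic conditions:
  primary category ∈ {apparel, books, grocery}: apparel is in the set → true
  placed via mobile app: no → false
  first-time customer: yes → true
  ship-to country ∈ {AU, CA, FR}: CA is in the set → true
  prior uses of this code ≥ 4: 2 ≥ 4 is false
  prior uses of this code < 8: 2 < 8 is true
  contains a gift card: no → false
  order placed on a weekend: no → false
  loyalty tier = silver: bronze == silver is false
  account age ≤ 186 days: 806 ≤ 186 is false
  email verified: no → false
  item count ≥ 2: 17 ≥ 2 is true
  order subtotal > 417.8 USD: 173.79 > 417.8 is false
  primary category = apparel: apparel == apparel is true
Combine:
[1.2] false → true (antecedent false ⇒ implication holds) = true
[1] true AND true = true
[2.2] false OR true = true
[2] true OR true = true
[3.1.1] false OR false = false
[3.1] NOT false = true
[3.2.1] false OR false = false
[3.2] NOT false = true
[3] true OR true = true
[4.1.1.1] false AND true = false
[4.1.1] NOT false = true
[4.1.2] false OR true = true
[4.1] exactly-one(true, true) = false
[4] NOT false = true
[root] true OR true OR true OR true = true
Overall: true → applied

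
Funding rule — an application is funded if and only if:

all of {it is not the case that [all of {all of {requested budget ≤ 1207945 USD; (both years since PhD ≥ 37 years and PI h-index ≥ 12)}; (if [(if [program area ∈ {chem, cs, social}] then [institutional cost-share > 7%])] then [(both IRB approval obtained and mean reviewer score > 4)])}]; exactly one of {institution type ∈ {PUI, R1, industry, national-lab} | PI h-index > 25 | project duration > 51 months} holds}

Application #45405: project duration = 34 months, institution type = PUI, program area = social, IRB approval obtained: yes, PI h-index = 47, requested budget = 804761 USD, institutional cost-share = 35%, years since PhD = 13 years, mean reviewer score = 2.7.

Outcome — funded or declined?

Atomic conditions:
  requested budget ≤ 1207945 USD: 804761 ≤ 1207945 is true
  years since PhD ≥ 37 years: 13 ≥ 37 is false
  PI h-index ≥ 12: 47 ≥ 12 is true
  program area ∈ {chem, cs, social}: social is in the set → true
  institutional cost-share > 7%: 35 > 7 is true
  IRB approval obtained: yes → true
  mean reviewer score > 4: 2.7 > 4 is false
  institution type ∈ {PUI, R1, industry, national-lab}: PUI is in the set → true
  PI h-index > 25: 47 > 25 is true
  project duration > 51 months: 34 > 51 is false
Combine:
[1.1.1.2] false AND true = false
[1.1.1] true AND false = false
[1.1.2.1] true → true = true
[1.1.2.2] true AND false = false
[1.1.2] true → false = false
[1.1] false AND false = false
[1] NOT false = true
[2] exactly-one(true, true, false) = false
[root] true AND false = false
Overall: false → declined

Declined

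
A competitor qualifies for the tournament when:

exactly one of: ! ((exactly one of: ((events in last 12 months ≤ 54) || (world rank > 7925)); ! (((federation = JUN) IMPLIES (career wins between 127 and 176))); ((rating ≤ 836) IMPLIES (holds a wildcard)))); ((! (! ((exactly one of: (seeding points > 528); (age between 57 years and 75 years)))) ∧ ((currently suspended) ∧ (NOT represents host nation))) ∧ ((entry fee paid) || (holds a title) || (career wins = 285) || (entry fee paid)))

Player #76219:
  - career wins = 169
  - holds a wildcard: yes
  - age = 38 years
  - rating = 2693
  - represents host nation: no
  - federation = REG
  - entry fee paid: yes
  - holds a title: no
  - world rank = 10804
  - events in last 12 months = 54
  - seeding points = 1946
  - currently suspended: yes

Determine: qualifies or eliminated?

Eliminated

Atomic conditions:
  events in last 12 months ≤ 54: 54 ≤ 54 is true
  world rank > 7925: 10804 > 7925 is true
  federation = JUN: REG == JUN is false
  career wins between 127 and 176: 169 in [127, 176] is true
  rating ≤ 836: 2693 ≤ 836 is false
  holds a wildcard: yes → true
  seeding points > 528: 1946 > 528 is true
  age between 57 years and 75 years: 38 in [57, 75] is false
  currently suspended: yes → true
  NOT represents host nation: no → true
  entry fee paid: yes → true
  holds a title: no → false
  career wins = 285: 169 == 285 is false
Combine:
[1.1.1] true OR true = true
[1.1.2.1] false → true (antecedent false ⇒ implication holds) = true
[1.1.2] NOT true = false
[1.1.3] false → true (antecedent false ⇒ implication holds) = true
[1.1] exactly-one(true, false, true) = false
[1] NOT false = true
[2.1.1.1.1] exactly-one(true, false) = true
[2.1.1.1] NOT true = false
[2.1.1] NOT false = true
[2.1.2] true AND true = true
[2.1] true AND true = true
[2.2] true OR false OR false OR true = true
[2] true AND true = true
[root] exactly-one(true, true) = false
Overall: false → eliminated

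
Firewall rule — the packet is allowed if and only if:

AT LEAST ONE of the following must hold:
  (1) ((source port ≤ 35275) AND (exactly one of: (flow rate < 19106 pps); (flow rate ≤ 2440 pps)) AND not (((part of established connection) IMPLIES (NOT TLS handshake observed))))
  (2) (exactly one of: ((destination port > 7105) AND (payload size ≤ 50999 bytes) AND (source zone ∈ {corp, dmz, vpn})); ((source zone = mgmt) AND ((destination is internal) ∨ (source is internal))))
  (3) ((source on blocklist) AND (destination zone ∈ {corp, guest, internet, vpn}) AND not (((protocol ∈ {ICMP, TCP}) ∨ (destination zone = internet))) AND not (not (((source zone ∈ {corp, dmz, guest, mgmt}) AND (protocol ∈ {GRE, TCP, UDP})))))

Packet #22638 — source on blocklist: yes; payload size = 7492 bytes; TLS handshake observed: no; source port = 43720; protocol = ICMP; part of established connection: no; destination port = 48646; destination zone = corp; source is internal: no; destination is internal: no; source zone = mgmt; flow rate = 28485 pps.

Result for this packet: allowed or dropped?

Dropped

Atomic conditions:
  source port ≤ 35275: 43720 ≤ 35275 is false
  flow rate < 19106 pps: 28485 < 19106 is false
  flow rate ≤ 2440 pps: 28485 ≤ 2440 is false
  part of established connection: no → false
  NOT TLS handshake observed: no → true
  destination port > 7105: 48646 > 7105 is true
  payload size ≤ 50999 bytes: 7492 ≤ 50999 is true
  source zone ∈ {corp, dmz, vpn}: mgmt is not in the set → false
  source zone = mgmt: mgmt == mgmt is true
  destination is internal: no → false
  source is internal: no → false
  source on blocklist: yes → true
  destination zone ∈ {corp, guest, internet, vpn}: corp is in the set → true
  protocol ∈ {ICMP, TCP}: ICMP is in the set → true
  destination zone = internet: corp == internet is false
  source zone ∈ {corp, dmz, guest, mgmt}: mgmt is in the set → true
  protocol ∈ {GRE, TCP, UDP}: ICMP is not in the set → false
Combine:
[1.2] exactly-one(false, false) = false
[1.3.1] false → true (antecedent false ⇒ implication holds) = true
[1.3] NOT true = false
[1] false AND false AND false = false
[2.1] true AND true AND false = false
[2.2.2] false OR false = false
[2.2] true AND false = false
[2] exactly-one(false, false) = false
[3.3.1] true OR false = true
[3.3] NOT true = false
[3.4.1.1] true AND false = false
[3.4.1] NOT false = true
[3.4] NOT true = false
[3] true AND true AND false AND false = false
[root] false OR false OR false = false
Overall: false → dropped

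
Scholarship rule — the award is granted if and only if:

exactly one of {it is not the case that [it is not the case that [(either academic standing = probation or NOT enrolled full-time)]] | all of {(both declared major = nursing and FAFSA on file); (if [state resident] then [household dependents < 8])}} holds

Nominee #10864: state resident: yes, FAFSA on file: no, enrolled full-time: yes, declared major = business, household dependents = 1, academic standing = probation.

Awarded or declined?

Awarded

Atomic conditions:
  academic standing = probation: probation == probation is true
  NOT enrolled full-time: yes → false
  declared major = nursing: business == nursing is false
  FAFSA on file: no → false
  state resident: yes → true
  household dependents < 8: 1 < 8 is true
Combine:
[1.1.1] true OR false = true
[1.1] NOT true = false
[1] NOT false = true
[2.1] false AND false = false
[2.2] true → true = true
[2] false AND true = false
[root] exactly-one(true, false) = true
Overall: true → awarded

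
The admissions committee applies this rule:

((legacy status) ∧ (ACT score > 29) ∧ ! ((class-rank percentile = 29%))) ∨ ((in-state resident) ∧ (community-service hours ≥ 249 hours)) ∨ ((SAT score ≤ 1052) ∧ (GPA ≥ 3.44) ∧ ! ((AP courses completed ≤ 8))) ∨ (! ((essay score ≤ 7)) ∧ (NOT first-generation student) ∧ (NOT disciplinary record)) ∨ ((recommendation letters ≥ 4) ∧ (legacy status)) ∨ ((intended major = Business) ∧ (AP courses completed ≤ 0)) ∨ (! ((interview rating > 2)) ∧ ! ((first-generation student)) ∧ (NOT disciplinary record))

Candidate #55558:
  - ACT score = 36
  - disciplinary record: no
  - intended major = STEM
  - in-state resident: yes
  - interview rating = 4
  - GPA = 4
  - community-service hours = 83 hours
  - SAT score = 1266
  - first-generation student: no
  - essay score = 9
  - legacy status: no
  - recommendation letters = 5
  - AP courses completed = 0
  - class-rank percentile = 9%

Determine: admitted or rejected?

Atomic conditions:
  legacy status: no → false
  ACT score > 29: 36 > 29 is true
  class-rank percentile = 29%: 9 == 29 is false
  in-state resident: yes → true
  community-service hours ≥ 249 hours: 83 ≥ 249 is false
  SAT score ≤ 1052: 1266 ≤ 1052 is false
  GPA ≥ 3.44: 4 ≥ 3.44 is true
  AP courses completed ≤ 8: 0 ≤ 8 is true
  essay score ≤ 7: 9 ≤ 7 is false
  NOT first-generation student: no → true
  NOT disciplinary record: no → true
  recommendation letters ≥ 4: 5 ≥ 4 is true
  intended major = Business: STEM == Business is false
  AP courses completed ≤ 0: 0 ≤ 0 is true
  interview rating > 2: 4 > 2 is true
  first-generation student: no → false
Combine:
[1.3] NOT false = true
[1] false AND true AND true = false
[2] true AND false = false
[3.3] NOT true = false
[3] false AND true AND false = false
[4.1] NOT false = true
[4] true AND true AND true = true
[5] true AND false = false
[6] false AND true = false
[7.1] NOT true = false
[7.2] NOT false = true
[7] false AND true AND true = false
[root] false OR false OR false OR true OR false OR false OR false = true
Overall: true → admitted

Admitted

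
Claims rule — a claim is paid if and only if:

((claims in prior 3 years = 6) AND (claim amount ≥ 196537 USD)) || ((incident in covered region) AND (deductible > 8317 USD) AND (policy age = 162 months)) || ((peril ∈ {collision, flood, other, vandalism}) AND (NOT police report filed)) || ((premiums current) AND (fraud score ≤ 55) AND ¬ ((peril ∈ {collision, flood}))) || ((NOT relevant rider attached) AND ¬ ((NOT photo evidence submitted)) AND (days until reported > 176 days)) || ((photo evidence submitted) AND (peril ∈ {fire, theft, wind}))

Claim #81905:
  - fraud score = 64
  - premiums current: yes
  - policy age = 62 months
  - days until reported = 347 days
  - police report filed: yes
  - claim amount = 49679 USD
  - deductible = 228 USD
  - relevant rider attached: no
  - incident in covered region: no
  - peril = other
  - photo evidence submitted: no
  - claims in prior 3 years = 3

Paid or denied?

Denied

Atomic conditions:
  claims in prior 3 years = 6: 3 == 6 is false
  claim amount ≥ 196537 USD: 49679 ≥ 196537 is false
  incident in covered region: no → false
  deductible > 8317 USD: 228 > 8317 is false
  policy age = 162 months: 62 == 162 is false
  peril ∈ {collision, flood, other, vandalism}: other is in the set → true
  NOT police report filed: yes → false
  premiums current: yes → true
  fraud score ≤ 55: 64 ≤ 55 is false
  peril ∈ {collision, flood}: other is not in the set → false
  NOT relevant rider attached: no → true
  NOT photo evidence submitted: no → true
  days until reported > 176 days: 347 > 176 is true
  photo evidence submitted: no → false
  peril ∈ {fire, theft, wind}: other is not in the set → false
Combine:
[1] false AND false = false
[2] false AND false AND false = false
[3] true AND false = false
[4.3] NOT false = true
[4] true AND false AND true = false
[5.2] NOT true = false
[5] true AND false AND true = false
[6] false AND false = false
[root] false OR false OR false OR false OR false OR false = false
Overall: false → denied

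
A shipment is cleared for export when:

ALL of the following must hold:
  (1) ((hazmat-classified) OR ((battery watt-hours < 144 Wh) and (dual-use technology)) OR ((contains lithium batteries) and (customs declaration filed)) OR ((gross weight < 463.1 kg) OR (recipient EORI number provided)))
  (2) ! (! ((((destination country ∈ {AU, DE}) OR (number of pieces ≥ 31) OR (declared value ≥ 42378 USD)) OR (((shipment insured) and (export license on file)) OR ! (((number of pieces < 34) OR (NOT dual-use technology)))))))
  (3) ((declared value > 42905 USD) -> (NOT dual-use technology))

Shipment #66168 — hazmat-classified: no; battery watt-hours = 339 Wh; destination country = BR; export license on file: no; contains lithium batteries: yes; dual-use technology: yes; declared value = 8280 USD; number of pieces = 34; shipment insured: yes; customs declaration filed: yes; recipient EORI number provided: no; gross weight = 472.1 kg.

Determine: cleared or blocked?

Cleared

Atomic conditions:
  hazmat-classified: no → false
  battery watt-hours < 144 Wh: 339 < 144 is false
  dual-use technology: yes → true
  contains lithium batteries: yes → true
  customs declaration filed: yes → true
  gross weight < 463.1 kg: 472.1 < 463.1 is false
  recipient EORI number provided: no → false
  destination country ∈ {AU, DE}: BR is not in the set → false
  number of pieces ≥ 31: 34 ≥ 31 is true
  declared value ≥ 42378 USD: 8280 ≥ 42378 is false
  shipment insured: yes → true
  export license on file: no → false
  number of pieces < 34: 34 < 34 is false
  NOT dual-use technology: yes → false
  declared value > 42905 USD: 8280 > 42905 is false
Combine:
[1.2] false AND true = false
[1.3] true AND true = true
[1.4] false OR false = false
[1] false OR false OR true OR false = true
[2.1.1.1] false OR true OR false = true
[2.1.1.2.1] true AND false = false
[2.1.1.2.2.1] false OR false = false
[2.1.1.2.2] NOT false = true
[2.1.1.2] false OR true = true
[2.1.1] true OR true = true
[2.1] NOT true = false
[2] NOT false = true
[3] false → false (antecedent false ⇒ implication holds) = true
[root] true AND true AND true = true
Overall: true → cleared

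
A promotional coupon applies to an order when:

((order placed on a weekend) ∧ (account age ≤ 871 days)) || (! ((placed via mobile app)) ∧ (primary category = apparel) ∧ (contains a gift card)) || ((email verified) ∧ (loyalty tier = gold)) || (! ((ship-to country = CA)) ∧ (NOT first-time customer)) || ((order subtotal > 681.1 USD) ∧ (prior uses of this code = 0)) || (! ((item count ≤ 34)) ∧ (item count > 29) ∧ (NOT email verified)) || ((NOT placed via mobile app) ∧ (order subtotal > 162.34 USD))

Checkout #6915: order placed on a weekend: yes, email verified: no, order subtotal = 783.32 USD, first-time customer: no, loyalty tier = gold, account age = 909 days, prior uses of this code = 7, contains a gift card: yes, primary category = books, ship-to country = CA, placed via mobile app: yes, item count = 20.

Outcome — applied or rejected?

Rejected

Atomic conditions:
  order placed on a weekend: yes → true
  account age ≤ 871 days: 909 ≤ 871 is false
  placed via mobile app: yes → true
  primary category = apparel: books == apparel is false
  contains a gift card: yes → true
  email verified: no → false
  loyalty tier = gold: gold == gold is true
  ship-to country = CA: CA == CA is true
  NOT first-time customer: no → true
  order subtotal > 681.1 USD: 783.32 > 681.1 is true
  prior uses of this code = 0: 7 == 0 is false
  item count ≤ 34: 20 ≤ 34 is true
  item count > 29: 20 > 29 is false
  NOT email verified: no → true
  NOT placed via mobile app: yes → false
  order subtotal > 162.34 USD: 783.32 > 162.34 is true
Combine:
[1] true AND false = false
[2.1] NOT true = false
[2] false AND false AND true = false
[3] false AND true = false
[4.1] NOT true = false
[4] false AND true = false
[5] true AND false = false
[6.1] NOT true = false
[6] false AND false AND true = false
[7] false AND true = false
[root] false OR false OR false OR false OR false OR false OR false = false
Overall: false → rejected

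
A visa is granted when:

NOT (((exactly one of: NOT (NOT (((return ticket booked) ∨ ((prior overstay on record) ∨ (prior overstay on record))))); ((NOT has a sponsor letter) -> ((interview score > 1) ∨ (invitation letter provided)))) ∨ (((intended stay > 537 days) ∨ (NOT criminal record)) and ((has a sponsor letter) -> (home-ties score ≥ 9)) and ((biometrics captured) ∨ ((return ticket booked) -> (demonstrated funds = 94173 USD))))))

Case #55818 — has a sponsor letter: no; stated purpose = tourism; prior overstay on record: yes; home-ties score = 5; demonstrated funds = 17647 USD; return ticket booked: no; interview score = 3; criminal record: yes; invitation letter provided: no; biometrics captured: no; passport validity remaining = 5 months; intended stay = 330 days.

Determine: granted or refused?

Atomic conditions:
  return ticket booked: no → false
  prior overstay on record: yes → true
  NOT has a sponsor letter: no → true
  interview score > 1: 3 > 1 is true
  invitation letter provided: no → false
  intended stay > 537 days: 330 > 537 is false
  NOT criminal record: yes → false
  has a sponsor letter: no → false
  home-ties score ≥ 9: 5 ≥ 9 is false
  biometrics captured: no → false
  demonstrated funds = 94173 USD: 17647 == 94173 is false
Combine:
[1.1.1.1.1.2] true OR true = true
[1.1.1.1.1] false OR true = true
[1.1.1.1] NOT true = false
[1.1.1] NOT false = true
[1.1.2.2] true OR false = true
[1.1.2] true → true = true
[1.1] exactly-one(true, true) = false
[1.2.1] false OR false = false
[1.2.2] false → false (antecedent false ⇒ implication holds) = true
[1.2.3.2] false → false (antecedent false ⇒ implication holds) = true
[1.2.3] false OR true = true
[1.2] false AND true AND true = false
[1] false OR false = false
[root] NOT false = true
Overall: true → granted

Granted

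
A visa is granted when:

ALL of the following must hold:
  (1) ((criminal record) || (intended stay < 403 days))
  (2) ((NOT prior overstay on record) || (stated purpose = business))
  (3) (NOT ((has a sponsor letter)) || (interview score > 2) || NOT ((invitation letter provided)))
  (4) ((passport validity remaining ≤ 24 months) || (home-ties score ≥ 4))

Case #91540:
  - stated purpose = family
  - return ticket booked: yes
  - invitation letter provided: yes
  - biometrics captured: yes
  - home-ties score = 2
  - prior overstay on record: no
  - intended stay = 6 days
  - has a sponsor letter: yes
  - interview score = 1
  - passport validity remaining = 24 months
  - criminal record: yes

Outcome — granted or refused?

Atomic conditions:
  criminal record: yes → true
  intended stay < 403 days: 6 < 403 is true
  NOT prior overstay on record: no → true
  stated purpose = business: family == business is false
  has a sponsor letter: yes → true
  interview score > 2: 1 > 2 is false
  invitation letter provided: yes → true
  passport validity remaining ≤ 24 months: 24 ≤ 24 is true
  home-ties score ≥ 4: 2 ≥ 4 is false
Combine:
[1] true OR true = true
[2] true OR false = true
[3.1] NOT true = false
[3.3] NOT true = false
[3] false OR false OR false = false
[4] true OR false = true
[root] true AND true AND false AND true = false
Overall: false → refused

Refused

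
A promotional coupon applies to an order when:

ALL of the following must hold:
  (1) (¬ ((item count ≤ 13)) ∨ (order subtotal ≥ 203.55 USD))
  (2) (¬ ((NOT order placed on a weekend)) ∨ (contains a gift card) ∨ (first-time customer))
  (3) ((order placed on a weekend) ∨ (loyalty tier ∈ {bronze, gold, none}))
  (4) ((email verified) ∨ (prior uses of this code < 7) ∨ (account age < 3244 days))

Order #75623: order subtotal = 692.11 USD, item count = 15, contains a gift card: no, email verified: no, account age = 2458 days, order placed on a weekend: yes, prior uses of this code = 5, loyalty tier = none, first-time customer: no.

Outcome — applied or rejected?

Applied

Atomic conditions:
  item count ≤ 13: 15 ≤ 13 is false
  order subtotal ≥ 203.55 USD: 692.11 ≥ 203.55 is true
  NOT order placed on a weekend: yes → false
  contains a gift card: no → false
  first-time customer: no → false
  order placed on a weekend: yes → true
  loyalty tier ∈ {bronze, gold, none}: none is in the set → true
  email verified: no → false
  prior uses of this code < 7: 5 < 7 is true
  account age < 3244 days: 2458 < 3244 is true
Combine:
[1.1] NOT false = true
[1] true OR true = true
[2.1] NOT false = true
[2] true OR false OR false = true
[3] true OR true = true
[4] false OR true OR true = true
[root] true AND true AND true AND true = true
Overall: true → applied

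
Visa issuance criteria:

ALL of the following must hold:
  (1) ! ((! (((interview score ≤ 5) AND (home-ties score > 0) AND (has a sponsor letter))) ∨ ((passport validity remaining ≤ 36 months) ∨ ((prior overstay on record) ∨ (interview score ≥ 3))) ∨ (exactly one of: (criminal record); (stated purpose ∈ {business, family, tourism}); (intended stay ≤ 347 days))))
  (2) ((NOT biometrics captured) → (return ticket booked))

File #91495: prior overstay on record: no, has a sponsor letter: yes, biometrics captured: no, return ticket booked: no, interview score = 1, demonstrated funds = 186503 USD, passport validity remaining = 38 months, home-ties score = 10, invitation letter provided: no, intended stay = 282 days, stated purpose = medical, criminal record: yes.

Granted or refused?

Refused

Atomic conditions:
  interview score ≤ 5: 1 ≤ 5 is true
  home-ties score > 0: 10 > 0 is true
  has a sponsor letter: yes → true
  passport validity remaining ≤ 36 months: 38 ≤ 36 is false
  prior overstay on record: no → false
  interview score ≥ 3: 1 ≥ 3 is false
  criminal record: yes → true
  stated purpose ∈ {business, family, tourism}: medical is not in the set → false
  intended stay ≤ 347 days: 282 ≤ 347 is true
  NOT biometrics captured: no → true
  return ticket booked: no → false
Combine:
[1.1.1.1] true AND true AND true = true
[1.1.1] NOT true = false
[1.1.2.2] false OR false = false
[1.1.2] false OR false = false
[1.1.3] exactly-one(true, false, true) = false
[1.1] false OR false OR false = false
[1] NOT false = true
[2] true → false = false
[root] true AND false = false
Overall: false → refused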